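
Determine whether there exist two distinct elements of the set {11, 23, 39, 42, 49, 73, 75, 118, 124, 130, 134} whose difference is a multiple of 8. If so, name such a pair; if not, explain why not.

11 and 75 are such a pair.

Reduce each element mod 8: 11↦3, 23↦7, 39↦7, 42↦2, 49↦1, 73↦1, 75↦3, 118↦6, 124↦4, 130↦2, 134↦6. The residue 3 repeats (at 11 and 75), and 75 − 11 = 64 = 8·8.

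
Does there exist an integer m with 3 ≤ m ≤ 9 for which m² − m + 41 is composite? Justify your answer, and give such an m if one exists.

The values for m = 3, 4, …, 9 are 47, 53, 61, 71, 83, 97, 113, and each of these is prime.
So no value in the range makes the expression composite.

No, no such integer m in that range exists.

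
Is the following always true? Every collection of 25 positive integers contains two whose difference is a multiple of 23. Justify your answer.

True.

Each integer lies in one of the 23 residue classes modulo 23.
Placing 25 integers into 23 classes, some class receives at least two — say a and b.
Then a ≡ b (mod 23), i.e. 23 ∣ (a − b).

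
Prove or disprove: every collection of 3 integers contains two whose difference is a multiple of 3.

No; for instance {10, 11, 12} is a counterexample.

Take the 3 consecutive integers 10, 11, 12: their residues mod 3 are all distinct because 3 ≤ 3.
The differences between them range over 1, …, 2, none of which is divisible by 3.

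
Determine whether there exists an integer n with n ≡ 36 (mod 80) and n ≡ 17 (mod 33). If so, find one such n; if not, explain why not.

Since 80 and 33 share no common factor, CRT says the pair of congruences has a solution (unique mod 2640).
Write n = 36 + 80t and require 36 + 80t ≡ 17 (mod 33), i.e. 80t ≡ 14 (mod 33).
80 ≡ 14 (mod 33), so this reads 14t ≡ 14 (mod 33). Invert 14 mod 33 by the Euclidean algorithm: 33 = 2·14 + 5, 14 = 2·5 + 4, 5 = 1·4 + 1, 4 = 4·1 + 0; back-substituting, 1 = 5 − 1·4 = 5 − (14 − 2·5) = −14 + 3·5 = −14 + 3·(33 − 2·14) = 3·33 − 7·14. Hence 14·(-7) ≡ 1, so 14⁻¹ ≡ -7 ≡ 26 (mod 33).
Therefore t ≡ 26·14 = 364 ≡ 1 (mod 33).
Taking t = 1 gives n = 36 + 80·1 = 116.
Verify: 116 = 1·80 + 36 and 116 = 3·33 + 17. ✓

n = 116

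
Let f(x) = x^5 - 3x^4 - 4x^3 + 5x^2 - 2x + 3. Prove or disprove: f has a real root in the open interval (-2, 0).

f(-2) = -21 and f(0) = 3, which have opposite signs.
Since f is a polynomial it is continuous on [-2, 0].
By the Intermediate Value Theorem, f takes the value 0 somewhere in the open interval.

Yes, f has a root in the interval.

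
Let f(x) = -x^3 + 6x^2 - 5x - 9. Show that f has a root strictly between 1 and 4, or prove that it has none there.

Yes, f has a root in the interval.

f(1) = -9 and f(4) = 3, which have opposite signs.
As a polynomial, f is continuous on every closed interval.
By the Intermediate Value Theorem f must vanish at some point of (1, 4).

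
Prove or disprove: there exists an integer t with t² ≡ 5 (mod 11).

Take t = 4. Then 4² = 16 = 1·11 + 5, so 4² ≡ 5 (mod 11).

t = 4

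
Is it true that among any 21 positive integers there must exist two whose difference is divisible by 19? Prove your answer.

Partition the integers by their residue mod 19; there are 19 classes.
With 21 integers and only 19 classes, the pigeonhole principle forces two of them, say a and b, into the same class.
Then a ≡ b (mod 19), i.e. 19 ∣ (a − b).

Yes, this is always true.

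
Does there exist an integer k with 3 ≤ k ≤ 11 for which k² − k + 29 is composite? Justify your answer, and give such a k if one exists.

k = 10

At k = 10: 10² − 10 + 29 = 119 = 7·17, which is composite.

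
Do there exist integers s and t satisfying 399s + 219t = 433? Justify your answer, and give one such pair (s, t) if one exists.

Both 399 and 219 are divisible by gcd(399, 219) = 3, hence so is any combination 399s + 219t.
But 433 is not a multiple of 3 (it leaves remainder 1).
So the equation is unsolvable over ℤ.

No, no such integers exist.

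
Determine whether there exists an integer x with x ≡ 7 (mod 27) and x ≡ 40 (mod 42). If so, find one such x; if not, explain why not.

x = 250

gcd(27, 42) = 3. A simultaneous solution exists iff 7 ≡ 40 (mod 3); here 7 mod 3 = 1 = 40 mod 3, so it does.
Write x = 7 + 27t. Then 27t ≡ 40 − 7 ≡ 33 (mod 42); dividing through by 3 gives 9t ≡ 11 (mod 14).
Invert 9 mod 14 by the Euclidean algorithm: 14 = 1·9 + 5, 9 = 1·5 + 4, 5 = 1·4 + 1, 4 = 4·1 + 0; back-substituting, 1 = 5 − 1·4 = 5 − (9 − 1·5) = −9 + 2·5 = −9 + 2·(14 − 1·9) = 2·14 − 3·9. Hence 9·(-3) ≡ 1, so 9⁻¹ ≡ -3 ≡ 11 (mod 14).
Multiplying by 11: t ≡ 11·11 = 121 ≡ 9 (mod 14).
Then x = 7 + 27·9 = 250.
Verify: 250 = 9·27 + 7 and 250 = 5·42 + 40. ✓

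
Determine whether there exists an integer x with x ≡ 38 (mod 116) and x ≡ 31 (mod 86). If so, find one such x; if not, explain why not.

No, no such integer exists.

Reduce both congruences modulo 2, which divides 116 and 86: they say x ≡ 38 (mod 2) and x ≡ 31 (mod 2).
But 38 mod 2 = 0 while 31 mod 2 = 1, a contradiction.
So no integer satisfies both congruences.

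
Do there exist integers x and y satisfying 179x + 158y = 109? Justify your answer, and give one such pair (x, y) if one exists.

179 and 158 are coprime, so 179x + 158y ranges over all of ℤ.
Run the Euclidean algorithm on 179 and 158: 179 = 1·158 + 21, 158 = 7·21 + 11, 21 = 1·11 + 10, 11 = 1·10 + 1, 10 = 10·1 + 0.
Working back up the chain: 1 = 11 − 1·10 = 11 − (21 − 1·11) = −21 + 2·11 = −21 + 2·(158 − 7·21) = 2·158 − 15·21 = 2·158 − 15·(179 − 1·158) = −15·179 + 17·158. So 179·(-15) + 158·17 = 1.
Multiplying through by 109: x = (-15)·109 = -1635, y = 17·109 = 1853 is a solution.
Adding 11·158 to x and subtracting 11·179 from y gives the tidier solution (103, -116).
Indeed 179·103 + 158·(-116) = 18437 − 18328 = 109.

x = 103, y = -116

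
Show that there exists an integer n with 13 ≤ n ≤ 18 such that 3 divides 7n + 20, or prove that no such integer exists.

n = 13

n = 13 works, since 7·13 + 20 = 111 = 37·3.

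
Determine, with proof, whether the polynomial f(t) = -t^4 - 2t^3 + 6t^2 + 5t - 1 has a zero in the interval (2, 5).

f(2) = 1 and f(5) = -701, which have opposite signs.
As a polynomial, f is continuous on every closed interval.
By the Intermediate Value Theorem, f takes the value 0 somewhere in the open interval.

Yes, f has a root in the interval.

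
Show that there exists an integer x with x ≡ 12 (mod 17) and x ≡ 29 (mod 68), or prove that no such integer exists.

Here gcd(17, 68) = 17, and both 12 and 29 leave remainder 12 mod 17, so the system is consistent.
The integers ≡ 12 (mod 17) are 12, 29, …; their remainders mod 68 are 12, 29, so x = 29 is the first that is ≡ 29 (mod 68).
Verify: 29 = 1·17 + 12 and 29 = 0·68 + 29. ✓

x = 29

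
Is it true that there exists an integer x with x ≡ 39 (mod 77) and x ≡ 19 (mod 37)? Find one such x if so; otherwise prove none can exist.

x = 1425

gcd(77, 37) = 1, so the Chinese Remainder Theorem guarantees exactly one residue class mod 2849 satisfying both.
Any solution of the first congruence is x = 39 + 77t; substituting into the second, 77t ≡ 19 − 39 ≡ 17 (mod 37).
77 ≡ 3 (mod 37), so this reads 3t ≡ 17 (mod 37). Invert 3 mod 37 by the Euclidean algorithm: 37 = 12·3 + 1, 3 = 3·1 + 0; back-substituting, 1 = 37 − 12·3. Hence 3·(-12) ≡ 1, so 3⁻¹ ≡ -12 ≡ 25 (mod 37).
Multiplying by 25: t ≡ 25·17 = 425 ≡ 18 (mod 37).
Taking t = 18 gives x = 39 + 77·18 = 1425.
Check: 1425 mod 77 = 39, 1425 mod 37 = 19. ✓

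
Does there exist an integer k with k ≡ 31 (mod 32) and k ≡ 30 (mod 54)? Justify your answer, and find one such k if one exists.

There is no such integer.

Reduce both congruences modulo 2, which divides 32 and 54: they say k ≡ 31 (mod 2) and k ≡ 30 (mod 2).
But 31 mod 2 = 1 while 30 mod 2 = 0, a contradiction.
Hence the system has no solution.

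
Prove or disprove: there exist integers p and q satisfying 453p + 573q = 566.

No, no such integers exist.

gcd(453, 573) = 3, so every integer of the form 453p + 573q is a multiple of 3.
However 566 leaves remainder 2 on division by 3.
Hence no integers p, q satisfy the equation.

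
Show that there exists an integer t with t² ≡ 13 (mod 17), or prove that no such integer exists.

t = 9

Take t = 9. Then 9² = 81 = 4·17 + 13, so 9² ≡ 13 (mod 17).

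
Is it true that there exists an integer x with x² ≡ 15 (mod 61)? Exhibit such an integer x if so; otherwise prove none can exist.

x = 25 works: 25² = 625, and 625 − 15 = 610 = 10·61.

x = 25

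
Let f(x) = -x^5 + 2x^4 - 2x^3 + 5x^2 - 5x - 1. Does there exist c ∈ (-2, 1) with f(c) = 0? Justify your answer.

Such a root exists.

f(-2) = 109 and f(1) = -2, which have opposite signs.
Since f is a polynomial it is continuous on [-2, 1].
So by the Intermediate Value Theorem there is a c strictly between -2 and 1 with f(c) = 0.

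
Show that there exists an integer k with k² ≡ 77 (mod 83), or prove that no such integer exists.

k = 34

Take k = 34. Then 34² = 1156 = 13·83 + 77, so 34² ≡ 77 (mod 83).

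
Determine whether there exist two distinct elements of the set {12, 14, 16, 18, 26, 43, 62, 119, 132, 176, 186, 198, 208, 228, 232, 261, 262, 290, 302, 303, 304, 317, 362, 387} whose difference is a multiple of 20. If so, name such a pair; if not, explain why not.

Both 12 and 132 leave remainder 12 on division by 20; their difference 120 = 6·20 is a multiple of 20.

12 and 132 are such a pair.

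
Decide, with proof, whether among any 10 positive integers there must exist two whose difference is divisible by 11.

No, the set {55, 56, 57, 58, 59, 60, 61, 62, 63, 64} is a counterexample.

Take the 10 consecutive integers 55, 56, …, 64: their residues mod 11 are all distinct because 10 ≤ 11.
The differences between them range over 1, …, 9, none of which is divisible by 11.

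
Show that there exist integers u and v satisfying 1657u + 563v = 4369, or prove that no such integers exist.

1657 and 563 are coprime, so 1657u + 563v ranges over all of ℤ.
Run the Euclidean algorithm on 1657 and 563: 1657 = 2·563 + 531, 563 = 1·531 + 32, 531 = 16·32 + 19, 32 = 1·19 + 13, 19 = 1·13 + 6, 13 = 2·6 + 1, 6 = 6·1 + 0.
Working back up the chain: 1 = 13 − 2·6 = 13 − 2·(19 − 1·13) = −2·19 + 3·13 = −2·19 + 3·(32 − 1·19) = 3·32 − 5·19 = 3·32 − 5·(531 − 16·32) = −5·531 + 83·32 = −5·531 + 83·(563 − 1·531) = 83·563 − 88·531 = 83·563 − 88·(1657 − 2·563) = −88·1657 + 259·563. So 1657·(-88) + 563·259 = 1.
Multiplying through by 4369: u = (-88)·4369 = -384472, v = 259·4369 = 1131571 is a solution.
The general solution is u = -384472 + 563k, v = 1131571 − 1657k; taking k = 683 gives the smaller pair u = 57, v = -160.
Indeed 1657·57 + 563·(-160) = 94449 − 90080 = 4369.

u = 57, v = -160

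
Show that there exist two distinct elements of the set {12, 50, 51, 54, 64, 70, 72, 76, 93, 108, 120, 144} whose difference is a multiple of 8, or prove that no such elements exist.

Both 12 and 76 leave remainder 4 on division by 8; their difference 64 = 8·8 is a multiple of 8.

The pair (12, 76) works.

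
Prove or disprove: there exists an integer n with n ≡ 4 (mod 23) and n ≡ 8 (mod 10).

n = 188

gcd(23, 10) = 1, so the Chinese Remainder Theorem guarantees exactly one residue class mod 230 satisfying both.
Any solution of the first congruence is n = 4 + 23t; substituting into the second, 23t ≡ 8 − 4 ≡ 4 (mod 10).
23 ≡ 3 (mod 10), so this reads 3t ≡ 4 (mod 10). Invert 3 mod 10 by the Euclidean algorithm: 10 = 3·3 + 1, 3 = 3·1 + 0; back-substituting, 1 = 10 − 3·3. Hence 3·(-3) ≡ 1, so 3⁻¹ ≡ -3 ≡ 7 (mod 10).
Multiplying by 7: t ≡ 7·4 = 28 ≡ 8 (mod 10).
With t = 8: n = 4 + 23·8 = 188.
Indeed 188 ≡ 4 (mod 23) and 188 ≡ 8 (mod 10).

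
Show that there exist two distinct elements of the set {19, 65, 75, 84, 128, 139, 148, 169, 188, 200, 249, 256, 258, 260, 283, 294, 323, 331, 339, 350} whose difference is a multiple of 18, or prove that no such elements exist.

128 mod 18 = 2 and 200 mod 18 = 2, so 200 − 128 = 72 = 4·18.

The pair (128, 200) works.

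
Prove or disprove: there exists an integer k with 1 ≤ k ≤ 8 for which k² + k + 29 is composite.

At k = 7: 7² + 7 + 29 = 85 = 5·17, which is composite.

k = 7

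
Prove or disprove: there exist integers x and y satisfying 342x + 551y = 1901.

There are no such integers.

Any value of 342x + 551y is a multiple of gcd(342, 551) = 19.
But 1901 is not a multiple of 19 (it leaves remainder 1).
Therefore 342x + 551y = 1901 has no solution in integers.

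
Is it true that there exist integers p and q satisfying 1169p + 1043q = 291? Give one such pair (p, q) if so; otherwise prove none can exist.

Both 1169 and 1043 are divisible by gcd(1169, 1043) = 7, hence so is any combination 1169p + 1043q.
But 291 = 7·41 + 4, so 7 ∤ 291.
Hence no integers p, q satisfy the equation.

There are no such integers.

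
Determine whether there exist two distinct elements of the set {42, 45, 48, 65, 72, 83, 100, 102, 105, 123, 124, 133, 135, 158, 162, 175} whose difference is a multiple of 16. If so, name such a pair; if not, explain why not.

No such pair exists.

Residues mod 16: 42↦10, 45↦13, 48↦0, 65↦1, 72↦8, 83↦3, 100↦4, 102↦6, 105↦9, 123↦11, 124↦12, 133↦5, 135↦7, 158↦14, 162↦2, 175↦15.
These 16 residues are pairwise different, hence no difference of two elements is divisible by 16.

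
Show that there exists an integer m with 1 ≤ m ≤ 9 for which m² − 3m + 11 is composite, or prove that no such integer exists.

At m = 2: 2² − 3·2 + 11 = 9 = 3·3, which is composite.

m = 2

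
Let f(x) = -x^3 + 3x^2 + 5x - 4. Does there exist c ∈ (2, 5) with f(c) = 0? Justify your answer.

Yes, such a c exists.

f(2) = 10 and f(5) = -29, which have opposite signs.
f is continuous everywhere (it is a polynomial), in particular on [2, 5].
By the Intermediate Value Theorem f must vanish at some point of (2, 5).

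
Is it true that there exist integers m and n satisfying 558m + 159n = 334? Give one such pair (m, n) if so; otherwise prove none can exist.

Any value of 558m + 159n is a multiple of gcd(558, 159) = 3.
But 334 is not a multiple of 3 (it leaves remainder 1).
Therefore 558m + 159n = 334 has no solution in integers.

No, no such integers exist.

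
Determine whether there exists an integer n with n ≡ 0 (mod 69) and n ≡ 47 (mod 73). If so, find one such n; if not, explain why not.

Since 69 and 73 share no common factor, CRT says the pair of congruences has a solution (unique mod 5037).
Write n = 0 + 69t and require 0 + 69t ≡ 47 (mod 73), i.e. 69t ≡ 47 (mod 73).
Since 69·18 = 1242 = 17·73 + 1, the inverse of 69 mod 73 is 18.
Multiplying by 18: t ≡ 18·47 = 846 ≡ 43 (mod 73).
With t = 43: n = 0 + 69·43 = 2967.
Indeed 2967 ≡ 0 (mod 69) and 2967 ≡ 47 (mod 73).

n = 2967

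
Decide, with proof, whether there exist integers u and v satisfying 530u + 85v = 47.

There are no such integers.

gcd(530, 85) = 5, so every integer of the form 530u + 85v is a multiple of 5.
But 47 = 5·9 + 2, so 5 ∤ 47.
So the equation is unsolvable over ℤ.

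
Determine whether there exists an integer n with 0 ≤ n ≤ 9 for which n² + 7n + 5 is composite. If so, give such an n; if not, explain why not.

n = 8

At n = 8: 8² + 7·8 + 5 = 125 = 5·25, which is composite.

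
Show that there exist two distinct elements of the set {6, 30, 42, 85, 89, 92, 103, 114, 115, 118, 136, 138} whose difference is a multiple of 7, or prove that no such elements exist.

6 mod 7 = 6 and 118 mod 7 = 6, so 118 − 6 = 112 = 16·7.

The pair (6, 118) works.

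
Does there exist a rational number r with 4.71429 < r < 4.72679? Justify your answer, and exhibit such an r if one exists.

Scale by 18: the interval becomes (84.85722, 85.08222), which contains the integer 85.
So r = 85/18 works: it is a ratio of integers, and dividing 18·4.71429 < 85 < 18·4.72679 through by 18 gives 4.71429 < 85/18 < 4.72679.

r = 85/18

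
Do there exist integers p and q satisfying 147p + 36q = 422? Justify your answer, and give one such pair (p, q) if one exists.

gcd(147, 36) = 3, so every integer of the form 147p + 36q is a multiple of 3.
But 422 = 3·140 + 2, so 3 ∤ 422.
Therefore 147p + 36q = 422 has no solution in integers.

There are no such integers.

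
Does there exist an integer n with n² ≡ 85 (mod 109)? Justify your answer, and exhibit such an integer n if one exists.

There is no such integer.

Apply Euler's criterion with the prime 109: 85 is a quadratic residue iff 85^54 ≡ 1 (mod 109), and a non-residue iff it is ≡ −1.
Repeated squaring mod 109: 85^2 = 7225 ≡ 31; 85^4 ≡ 31² = 961 ≡ 89; 85^8 ≡ 89² = 7921 ≡ 73; 85^16 ≡ 73² = 5329 ≡ 97; 85^32 ≡ 97² = 9409 ≡ 35.
Since 54 = 32 + 16 + 4 + 2, 85^54 ≡ 35 · 97 · 89 · 31; multiplying out mod 109: 35·97 = 3395 ≡ 16, then 16·89 = 1424 ≡ 7, then 7·31 = 217 ≡ 108. Thus 85^54 ≡ 108 ≡ −1 (mod 109).
By Euler's criterion 85 is a quadratic non-residue mod 109: no n satisfies n² ≡ 85 (mod 109).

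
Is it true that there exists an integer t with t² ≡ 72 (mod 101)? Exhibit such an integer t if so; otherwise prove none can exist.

Apply Euler's criterion with the prime 101: 72 is a quadratic residue iff 72^50 ≡ 1 (mod 101), and a non-residue iff it is ≡ −1.
Squaring successively (mod 101): 72^2 = 5184 ≡ 33; 72^4 ≡ 33² = 1089 ≡ 79; 72^8 ≡ 79² = 6241 ≡ 80; 72^16 ≡ 80² = 6400 ≡ 37; 72^32 ≡ 37² = 1369 ≡ 56.
Since 50 = 32 + 16 + 2, 72^50 ≡ 56 · 37 · 33; multiplying out mod 101: 56·37 = 2072 ≡ 52, then 52·33 = 1716 ≡ 100. Thus 72^50 ≡ 100 ≡ −1 (mod 101).
By Euler's criterion 72 is a quadratic non-residue mod 101: no t satisfies t² ≡ 72 (mod 101).

There is no such integer.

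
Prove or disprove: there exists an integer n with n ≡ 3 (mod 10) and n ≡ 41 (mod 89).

The moduli 10 and 89 are coprime, so by the Chinese Remainder Theorem a unique solution modulo 890 exists.
Write n = 3 + 10t and require 3 + 10t ≡ 41 (mod 89), i.e. 10t ≡ 38 (mod 89).
Note 10·9 = 90 ≡ 1 (mod 89) (as 90 − 1 = 1·89), so 10⁻¹ ≡ 9.
Therefore t ≡ 9·38 = 342 ≡ 75 (mod 89).
With t = 75: n = 3 + 10·75 = 753.
Check: 753 mod 10 = 3, 753 mod 89 = 41. ✓

n = 753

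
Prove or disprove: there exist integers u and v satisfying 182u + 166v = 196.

gcd(182, 166) = 2, and 2 divides 196, so integer solutions exist.
Dividing through by 2 reduces the equation to 91u + 83v = 98.
Dividing repeatedly: 91 = 1·83 + 8, 83 = 10·8 + 3, 8 = 2·3 + 2, 3 = 1·2 + 1, 2 = 2·1 + 0.
Back-substituting, 1 = 3 − 1·2 = 3 − (8 − 2·3) = −8 + 3·3 = −8 + 3·(83 − 10·8) = 3·83 − 31·8 = 3·83 − 31·(91 − 1·83) = −31·91 + 34·83; that is, 91·(-31) + 83·34 = 1.
Times 98: 91·(-3038) + 83·3332 = 98, so (-3038, 3332) solves it.
The general solution is u = -3038 + 83k, v = 3332 − 91k; taking k = 37 gives the smaller pair u = 33, v = -35.
Indeed 182·33 + 166·(-35) = 6006 − 5810 = 196.

u = 33, v = -35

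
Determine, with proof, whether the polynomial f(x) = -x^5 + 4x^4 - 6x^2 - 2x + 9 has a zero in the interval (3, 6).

f(3) = 30 and f(6) = -2811, which have opposite signs.
As a polynomial, f is continuous on every closed interval.
By the Intermediate Value Theorem, f takes the value 0 somewhere in the open interval.

Yes, f has a root in the interval.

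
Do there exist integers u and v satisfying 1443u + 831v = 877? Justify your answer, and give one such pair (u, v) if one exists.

gcd(1443, 831) = 3, so every integer of the form 1443u + 831v is a multiple of 3.
But 877 = 3·292 + 1, so 3 ∤ 877.
Hence no integers u, v satisfy the equation.

No, no such integers exist.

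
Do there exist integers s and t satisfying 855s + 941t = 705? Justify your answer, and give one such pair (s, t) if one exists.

s = 331, t = -300

855 and 941 are coprime, so 855s + 941t ranges over all of ℤ.
Dividing repeatedly: 941 = 1·855 + 86, 855 = 9·86 + 81, 86 = 1·81 + 5, 81 = 16·5 + 1, 5 = 5·1 + 0.
Unwinding: 1 = 81 − 16·5 = 81 − 16·(86 − 1·81) = −16·86 + 17·81 = −16·86 + 17·(855 − 9·86) = 17·855 − 169·86 = 17·855 − 169·(941 − 1·855) = −169·941 + 186·855, i.e. 855·186 + 941·(-169) = 1.
Multiplying through by 705: s = 186·705 = 131130, t = (-169)·705 = -119145 is a solution.
The general solution is s = 131130 + 941k, t = -119145 − 855k; taking k = -139 gives the smaller pair s = 331, t = -300.
Check: 855·331 + 941·(-300) = 283005 − 282300 = 705. ✓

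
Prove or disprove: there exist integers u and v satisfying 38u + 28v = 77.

gcd(38, 28) = 2, so every integer of the form 38u + 28v is a multiple of 2.
However 77 leaves remainder 1 on division by 2.
Therefore 38u + 28v = 77 has no solution in integers.

No such integers exist.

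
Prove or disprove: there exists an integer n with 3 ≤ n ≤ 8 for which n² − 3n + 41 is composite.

n = 7

At n = 7: 7² − 3·7 + 41 = 69 = 3·23, which is composite.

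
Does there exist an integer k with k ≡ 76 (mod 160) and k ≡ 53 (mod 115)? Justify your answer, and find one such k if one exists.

Both moduli are multiples of 5 = gcd(160, 115), so any solution would satisfy k ≡ 76 and k ≡ 53 modulo 5 simultaneously.
But 76 mod 5 = 1 while 53 mod 5 = 3, a contradiction.
So no integer satisfies both congruences.

There is no such integer.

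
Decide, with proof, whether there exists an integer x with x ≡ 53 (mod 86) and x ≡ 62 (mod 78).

Reduce both congruences modulo 2, which divides 86 and 78: they say x ≡ 53 (mod 2) and x ≡ 62 (mod 2).
However 53 ≡ 1 and 62 ≡ 0 (mod 2), and 1 ≠ 0.
Therefore no such x exists.

There is no such integer.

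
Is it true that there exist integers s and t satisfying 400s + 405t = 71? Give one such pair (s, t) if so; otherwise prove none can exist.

Both 400 and 405 are divisible by gcd(400, 405) = 5, hence so is any combination 400s + 405t.
However 71 leaves remainder 1 on division by 5.
So the equation is unsolvable over ℤ.

No, no such integers exist.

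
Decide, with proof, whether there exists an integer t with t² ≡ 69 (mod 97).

97 is prime, so by Euler's criterion 69 is a square mod 97 iff 69^((97−1)/2) = 69^48 ≡ 1 (mod 97).
Squaring successively (mod 97): 69^2 = 4761 ≡ 8; 69^4 ≡ 8² = 64 ≡ 64; 69^8 ≡ 64² = 4096 ≡ 22; 69^16 ≡ 22² = 484 ≡ 96; 69^32 ≡ 96² = 9216 ≡ 1.
Since 48 = 32 + 16, 69^48 ≡ 1 · 96; multiplying out mod 97: 1·96 = 96 ≡ 96. Thus 69^48 ≡ 96 ≡ −1 (mod 97).
The value −1 means 69 is a non-residue modulo 97, so t² ≡ 69 (mod 97) is impossible.

No, no such integer exists.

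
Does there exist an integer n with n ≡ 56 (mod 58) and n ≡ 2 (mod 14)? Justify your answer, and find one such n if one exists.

Here gcd(58, 14) = 2, and both 56 and 2 leave remainder 0 mod 2, so the system is consistent.
The integers ≡ 56 (mod 58) are 56, 114, …; their remainders mod 14 are 0, 2, so n = 114 is the first that is ≡ 2 (mod 14).
Check: 114 mod 58 = 56, 114 mod 14 = 2. ✓

n = 114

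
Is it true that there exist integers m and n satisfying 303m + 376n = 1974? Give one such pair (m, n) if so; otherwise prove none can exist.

m = 282, n = -222

Since gcd(303, 376) = 1, every integer is an integer combination of 303 and 376.
Dividing repeatedly: 376 = 1·303 + 73, 303 = 4·73 + 11, 73 = 6·11 + 7, 11 = 1·7 + 4, 7 = 1·4 + 3, 4 = 1·3 + 1, 3 = 3·1 + 0.
Unwinding: 1 = 4 − 1·3 = 4 − (7 − 1·4) = −7 + 2·4 = −7 + 2·(11 − 1·7) = 2·11 − 3·7 = 2·11 − 3·(73 − 6·11) = −3·73 + 20·11 = −3·73 + 20·(303 − 4·73) = 20·303 − 83·73 = 20·303 − 83·(376 − 1·303) = −83·376 + 103·303, i.e. 303·103 + 376·(-83) = 1.
Times 1974: 303·203322 + 376·(-163842) = 1974, so (203322, -163842) solves it.
Subtracting 540·376 from m and adding 540·303 to n gives the tidier solution (282, -222).
Indeed 303·282 + 376·(-222) = 85446 − 83472 = 1974.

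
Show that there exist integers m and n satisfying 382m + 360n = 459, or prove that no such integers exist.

There are no such integers.

Any value of 382m + 360n is a multiple of gcd(382, 360) = 2.
But 459 = 2·229 + 1, so 2 ∤ 459.
Hence no integers m, n satisfy the equation.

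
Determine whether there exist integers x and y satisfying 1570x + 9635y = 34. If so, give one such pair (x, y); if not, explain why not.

There are no such integers.

Both 1570 and 9635 are divisible by gcd(1570, 9635) = 5, hence so is any combination 1570x + 9635y.
But 34 is not a multiple of 5 (it leaves remainder 4).
Therefore 1570x + 9635y = 34 has no solution in integers.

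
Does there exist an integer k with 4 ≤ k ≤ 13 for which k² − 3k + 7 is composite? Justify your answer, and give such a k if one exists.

At k = 10: 10² − 3·10 + 7 = 77 = 7·11, which is composite.

k = 10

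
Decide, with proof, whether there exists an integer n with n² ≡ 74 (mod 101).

Apply Euler's criterion with the prime 101: 74 is a quadratic residue iff 74^50 ≡ 1 (mod 101), and a non-residue iff it is ≡ −1.
Squaring successively (mod 101): 74^2 = 5476 ≡ 22; 74^4 ≡ 22² = 484 ≡ 80; 74^8 ≡ 80² = 6400 ≡ 37; 74^16 ≡ 37² = 1369 ≡ 56; 74^32 ≡ 56² = 3136 ≡ 5.
Since 50 = 32 + 16 + 2, 74^50 ≡ 5 · 56 · 22; multiplying out mod 101: 5·56 = 280 ≡ 78, then 78·22 = 1716 ≡ 100. Thus 74^50 ≡ 100 ≡ −1 (mod 101).
The value −1 means 74 is a non-residue modulo 101, so n² ≡ 74 (mod 101) is impossible.

There is no such integer.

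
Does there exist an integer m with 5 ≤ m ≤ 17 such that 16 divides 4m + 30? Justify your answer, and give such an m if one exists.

There is no such integer m in that range.

For m = 5, 6, …, 17 the values of 4m + 30 modulo 16 are 2, 6, 10, 14, 2, 6, 10, 14, 2, 6, 10, 14, 2 respectively.
The residue 0 does not occur, so no m in [5, 17] makes 4m + 30 a multiple of 16.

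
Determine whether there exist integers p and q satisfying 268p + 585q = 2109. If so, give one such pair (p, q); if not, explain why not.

p = 93, q = -39

268 and 585 are coprime, so 268p + 585q ranges over all of ℤ.
Dividing repeatedly: 585 = 2·268 + 49, 268 = 5·49 + 23, 49 = 2·23 + 3, 23 = 7·3 + 2, 3 = 1·2 + 1, 2 = 2·1 + 0.
Unwinding: 1 = 3 − 1·2 = 3 − (23 − 7·3) = −23 + 8·3 = −23 + 8·(49 − 2·23) = 8·49 − 17·23 = 8·49 − 17·(268 − 5·49) = −17·268 + 93·49 = −17·268 + 93·(585 − 2·268) = 93·585 − 203·268, i.e. 268·(-203) + 585·93 = 1.
Multiplying through by 2109: p = (-203)·2109 = -428127, q = 93·2109 = 196137 is a solution.
Adding 732·585 to p and subtracting 732·268 from q gives the tidier solution (93, -39).
Indeed 268·93 + 585·(-39) = 24924 − 22815 = 2109.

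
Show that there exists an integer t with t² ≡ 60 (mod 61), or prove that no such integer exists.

t = 50 works: 50² = 2500, and 2500 − 60 = 2440 = 40·61.

t = 50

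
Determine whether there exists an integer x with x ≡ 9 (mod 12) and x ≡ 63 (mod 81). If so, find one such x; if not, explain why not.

x = 225

Here gcd(12, 81) = 3, and both 9 and 63 leave remainder 0 mod 3, so the system is consistent.
Put x = 9 + 12t, so we need 12t ≡ 54 (mod 81), equivalently (divide by 3) 4t ≡ 18 (mod 27).
Note 4·7 = 28 ≡ 1 (mod 27) (as 28 − 1 = 1·27), so 4⁻¹ ≡ 7.
Therefore t ≡ 7·18 = 126 ≡ 18 (mod 27).
Then x = 9 + 12·18 = 225.
Indeed 225 ≡ 9 (mod 12) and 225 ≡ 63 (mod 81).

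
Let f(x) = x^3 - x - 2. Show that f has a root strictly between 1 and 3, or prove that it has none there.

Yes, f has a root in the interval.

f(1) = -2 and f(3) = 22, which have opposite signs.
Since f is a polynomial it is continuous on [1, 3].
By the Intermediate Value Theorem f must vanish at some point of (1, 3).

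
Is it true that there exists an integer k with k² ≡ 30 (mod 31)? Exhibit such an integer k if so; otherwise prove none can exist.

There is no such integer.

Apply Euler's criterion with the prime 31: 30 is a quadratic residue iff 30^15 ≡ 1 (mod 31), and a non-residue iff it is ≡ −1.
Squaring successively (mod 31): 30^2 = 900 ≡ 1; 30^4 ≡ 1² = 1 ≡ 1; 30^8 ≡ 1² = 1 ≡ 1.
Since 15 = 8 + 4 + 2 + 1, 30^15 ≡ 1 · 1 · 1 · 30; multiplying out mod 31: 1·1 = 1 ≡ 1, then 1·1 = 1 ≡ 1, then 1·30 = 30 ≡ 30. Thus 30^15 ≡ 30 ≡ −1 (mod 31).
By Euler's criterion 30 is a quadratic non-residue mod 31: no k satisfies k² ≡ 30 (mod 31).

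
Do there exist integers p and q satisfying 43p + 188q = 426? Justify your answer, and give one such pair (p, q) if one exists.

Since gcd(43, 188) = 1, every integer is an integer combination of 43 and 188.
Euclidean algorithm: 188 = 4·43 + 16, 43 = 2·16 + 11, 16 = 1·11 + 5, 11 = 2·5 + 1, 5 = 5·1 + 0.
Unwinding: 1 = 11 − 2·5 = 11 − 2·(16 − 1·11) = −2·16 + 3·11 = −2·16 + 3·(43 − 2·16) = 3·43 − 8·16 = 3·43 − 8·(188 − 4·43) = −8·188 + 35·43, i.e. 43·35 + 188·(-8) = 1.
Scaling by 426 gives the particular solution (p, q) = (14910, -3408).
Subtracting 79·188 from p and adding 79·43 to q gives the tidier solution (58, -11).
Indeed 43·58 + 188·(-11) = 2494 − 2068 = 426.

p = 58, q = -11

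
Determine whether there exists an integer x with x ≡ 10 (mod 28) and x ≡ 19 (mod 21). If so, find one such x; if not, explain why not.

gcd(28, 21) = 7. If x ≡ 10 (mod 28) and x ≡ 19 (mod 21), then x ≡ 10 (mod 7) and x ≡ 19 (mod 7).
But 10 mod 7 = 3 while 19 mod 7 = 5, a contradiction.
Therefore no such x exists.

No, no such integer exists.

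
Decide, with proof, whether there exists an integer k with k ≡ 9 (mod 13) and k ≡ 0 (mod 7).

k = 35

Since 13 and 7 share no common factor, CRT says the pair of congruences has a solution (unique mod 91).
Write k = 9 + 13t and require 9 + 13t ≡ 0 (mod 7), i.e. 13t ≡ 5 (mod 7).
13 ≡ 6 (mod 7), so this reads 6t ≡ 5 (mod 7). Since 6·6 = 36 = 5·7 + 1, the inverse of 6 mod 7 is 6.
Therefore t ≡ 6·5 = 30 ≡ 2 (mod 7).
Taking t = 2 gives k = 9 + 13·2 = 35.
Indeed 35 ≡ 9 (mod 13) and 35 ≡ 0 (mod 7).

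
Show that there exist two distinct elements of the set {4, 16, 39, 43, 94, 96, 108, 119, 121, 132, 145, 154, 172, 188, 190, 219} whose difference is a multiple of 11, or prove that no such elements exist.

The pair (39, 94) works.

Both 39 and 94 leave remainder 6 on division by 11; their difference 55 = 5·11 is a multiple of 11.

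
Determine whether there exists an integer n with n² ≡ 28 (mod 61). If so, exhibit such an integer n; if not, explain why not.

No, no such integer exists.

61 is prime, so by Euler's criterion 28 is a square mod 61 iff 28^((61−1)/2) = 28^30 ≡ 1 (mod 61).
Repeated squaring mod 61: 28^2 = 784 ≡ 52; 28^4 ≡ 52² = 2704 ≡ 20; 28^8 ≡ 20² = 400 ≡ 34; 28^16 ≡ 34² = 1156 ≡ 58.
Since 30 = 16 + 8 + 4 + 2, 28^30 ≡ 58 · 34 · 20 · 52; multiplying out mod 61: 58·34 = 1972 ≡ 20, then 20·20 = 400 ≡ 34, then 34·52 = 1768 ≡ 60. Thus 28^30 ≡ 60 ≡ −1 (mod 61).
The value −1 means 28 is a non-residue modulo 61, so n² ≡ 28 (mod 61) is impossible.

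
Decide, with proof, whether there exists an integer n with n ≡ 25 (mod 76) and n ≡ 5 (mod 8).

n = 101

gcd(76, 8) = 4. A simultaneous solution exists iff 25 ≡ 5 (mod 4); here 25 mod 4 = 1 = 5 mod 4, so it does.
The integers ≡ 25 (mod 76) are 25, 101, …; their remainders mod 8 are 1, 5, so n = 101 is the first that is ≡ 5 (mod 8).
Verify: 101 = 1·76 + 25 and 101 = 12·8 + 5. ✓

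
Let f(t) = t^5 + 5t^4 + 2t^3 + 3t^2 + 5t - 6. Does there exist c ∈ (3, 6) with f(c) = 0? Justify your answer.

f(3) = 738 and f(6) = 14820, both positive, so a sign-change argument is unavailable; we show f keeps this sign on the whole interval.
Substitute t = 3 + u, where 0 < u < 3 on the interval. Expanding, f(3 + u) = u^5 + 20u^4 + 152u^3 + 561u^2 + 1022u + 738.
All 6 nonzero coefficients of this polynomial in u are positive; hence for u > 0 the value is a sum of positive terms (the constant 738 among them).
Therefore f(t) > 0 throughout (3, 6), and f has no zero there.

No such root exists.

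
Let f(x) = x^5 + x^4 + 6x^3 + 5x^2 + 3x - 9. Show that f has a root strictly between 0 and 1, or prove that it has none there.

Yes, f has a root in the interval.

f(0) = -9 and f(1) = 7, which have opposite signs.
Since f is a polynomial it is continuous on [0, 1].
By the Intermediate Value Theorem, f takes the value 0 somewhere in the open interval.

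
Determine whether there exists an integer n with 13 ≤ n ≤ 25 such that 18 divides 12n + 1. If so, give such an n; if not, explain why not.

There is no such integer n in that range.

At n = 13, 12·13 + 1 = 157 ≡ 13 (mod 18), and each step in n adds 12, giving residues 13, 7, 1, 13, 7, 1, 13, 7, 1, 13, 7, 1, 13 for n = 13, 14, …, 25.
Since 0 is absent from this list, 18 ∤ 12n + 1 for every n with 13 ≤ n ≤ 25.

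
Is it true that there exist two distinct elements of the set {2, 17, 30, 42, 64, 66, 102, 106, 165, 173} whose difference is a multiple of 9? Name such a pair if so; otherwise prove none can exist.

Both 2 and 173 leave remainder 2 on division by 9; their difference 171 = 19·9 is a multiple of 9.

2 and 173 are such a pair.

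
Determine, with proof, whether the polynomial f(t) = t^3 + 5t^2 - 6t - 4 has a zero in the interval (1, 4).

f(1) = -4 and f(4) = 116, which have opposite signs.
f is continuous everywhere (it is a polynomial), in particular on [1, 4].
By the Intermediate Value Theorem f must vanish at some point of (1, 4).

Yes, f has a root in the interval.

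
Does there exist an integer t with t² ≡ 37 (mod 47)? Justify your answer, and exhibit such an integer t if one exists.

t = 15

t = 15 works: 15² = 225, and 225 − 37 = 188 = 4·47.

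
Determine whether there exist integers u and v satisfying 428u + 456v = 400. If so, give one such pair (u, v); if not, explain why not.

u = 2, v = -1

Every value of 428u + 456v is a multiple of gcd(428, 456) = 4; since 4 ∣ 400, solutions exist.
Dividing through by 4 reduces the equation to 107u + 114v = 100.
Euclidean algorithm: 114 = 1·107 + 7, 107 = 15·7 + 2, 7 = 3·2 + 1, 2 = 2·1 + 0.
Working back up the chain: 1 = 7 − 3·2 = 7 − 3·(107 − 15·7) = −3·107 + 46·7 = −3·107 + 46·(114 − 1·107) = 46·114 − 49·107. So 107·(-49) + 114·46 = 1.
Multiplying through by 100: u = (-49)·100 = -4900, v = 46·100 = 4600 is a solution.
The general solution is u = -4900 + 114k, v = 4600 − 107k; taking k = 43 gives the smaller pair u = 2, v = -1.
Indeed 428·2 + 456·(-1) = 856 − 456 = 400.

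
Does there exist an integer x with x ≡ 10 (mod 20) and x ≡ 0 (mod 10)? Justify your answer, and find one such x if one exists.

x = 10

The moduli are not coprime: gcd(20, 10) = 10. Compatibility requires 10 ∣ (0 − 10) = -10, which holds, so solutions exist.
In fact x = 10 itself already satisfies 10 mod 10 = 0.
Check: 10 mod 20 = 10, 10 mod 10 = 0. ✓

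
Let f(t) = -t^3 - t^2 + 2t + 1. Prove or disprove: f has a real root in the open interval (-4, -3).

The endpoint values f(-4) = 41 and f(-3) = 13 are both positive. Claim: f(t) > 0 for every t in (-4, -3).
Substitute t = -3 − u, where 0 < u < 1 on the interval. Expanding, f(-3 − u) = u^3 + 8u^2 + 19u + 13.
The nonzero coefficients here are all positive, so for u > 0 every term is positive (or zero), and the constant term 13 is strictly positive.
So f is strictly positive on (-4, -3); no root exists in the interval.

No.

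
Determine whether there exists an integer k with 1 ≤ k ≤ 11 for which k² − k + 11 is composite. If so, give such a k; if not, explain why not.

k = 11

At k = 11: 11² − 11 + 11 = 121 = 11·11, which is composite.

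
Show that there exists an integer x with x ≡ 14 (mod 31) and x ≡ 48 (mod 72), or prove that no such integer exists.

x = 696

Since 31 and 72 share no common factor, CRT says the pair of congruences has a solution (unique mod 2232).
Write x = 14 + 31t and require 14 + 31t ≡ 48 (mod 72), i.e. 31t ≡ 34 (mod 72).
Note 31·7 = 217 ≡ 1 (mod 72) (as 217 − 1 = 3·72), so 31⁻¹ ≡ 7.
Therefore t ≡ 7·34 = 238 ≡ 22 (mod 72).
With t = 22: x = 14 + 31·22 = 696.
Check: 696 mod 31 = 14, 696 mod 72 = 48. ✓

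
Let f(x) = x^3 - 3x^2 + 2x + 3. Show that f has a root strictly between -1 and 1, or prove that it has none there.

f(-1) = -3 and f(1) = 3, which have opposite signs.
f is continuous everywhere (it is a polynomial), in particular on [-1, 1].
By the Intermediate Value Theorem f must vanish at some point of (-1, 1).

Such a root exists.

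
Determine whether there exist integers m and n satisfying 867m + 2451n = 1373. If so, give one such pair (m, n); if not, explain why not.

No such integers exist.

Both 867 and 2451 are divisible by gcd(867, 2451) = 3, hence so is any combination 867m + 2451n.
But 1373 = 3·457 + 2, so 3 ∤ 1373.
Hence no integers m, n satisfy the equation.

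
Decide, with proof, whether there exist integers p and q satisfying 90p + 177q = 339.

Since gcd(90, 177) = 3 and 339 = 3·113, Bézout's identity guarantees a solution.
Dividing through by 3 reduces the equation to 30p + 59q = 113.
Dividing repeatedly: 59 = 1·30 + 29, 30 = 1·29 + 1, 29 = 29·1 + 0.
Back-substituting, 1 = 30 − 1·29 = 30 − (59 − 1·30) = −59 + 2·30; that is, 30·2 + 59·(-1) = 1.
Scaling by 113 gives the particular solution (p, q) = (226, -113).
Subtracting 3·59 from p and adding 3·30 to q gives the tidier solution (49, -23).
Check: 90·49 + 177·(-23) = 4410 − 4071 = 339. ✓

p = 49, q = -23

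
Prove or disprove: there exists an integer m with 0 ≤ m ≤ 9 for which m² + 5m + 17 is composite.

At m = 8: 8² + 5·8 + 17 = 121 = 11·11, which is composite.

m = 8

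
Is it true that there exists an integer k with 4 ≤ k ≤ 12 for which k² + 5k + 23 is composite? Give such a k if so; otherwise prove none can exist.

The values for k = 4, 5, …, 12 are 59, 73, 89, 107, 127, 149, 173, 199, 227, and each of these is prime.
So no value in the range makes the expression composite.

No, no such integer k in that range exists.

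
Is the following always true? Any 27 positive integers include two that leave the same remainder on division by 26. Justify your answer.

There are exactly 26 possible remainders on division by 26.
Since 27 > 26, two of the 27 integers must share a residue class by the pigeonhole principle; call them a and b.
So a and b have equal remainders mod 26, which is exactly what was to be shown.

True.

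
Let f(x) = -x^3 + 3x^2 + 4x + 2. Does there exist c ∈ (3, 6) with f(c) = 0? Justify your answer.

Such a root exists.

f(3) = 14 and f(6) = -82, which have opposite signs.
As a polynomial, f is continuous on every closed interval.
The Intermediate Value Theorem then guarantees some c ∈ (3, 6) with f(c) = 0.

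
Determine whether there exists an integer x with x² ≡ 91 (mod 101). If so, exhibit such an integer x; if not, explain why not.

No, no such integer exists.

101 is prime, so by Euler's criterion 91 is a square mod 101 iff 91^((101−1)/2) = 91^50 ≡ 1 (mod 101).
Squaring successively (mod 101): 91^2 = 8281 ≡ 100; 91^4 ≡ 100² = 10000 ≡ 1; 91^8 ≡ 1² = 1 ≡ 1; 91^16 ≡ 1² = 1 ≡ 1; 91^32 ≡ 1² = 1 ≡ 1.
Since 50 = 32 + 16 + 2, 91^50 ≡ 1 · 1 · 100; multiplying out mod 101: 1·1 = 1 ≡ 1, then 1·100 = 100 ≡ 100. Thus 91^50 ≡ 100 ≡ −1 (mod 101).
The value −1 means 91 is a non-residue modulo 101, so x² ≡ 91 (mod 101) is impossible.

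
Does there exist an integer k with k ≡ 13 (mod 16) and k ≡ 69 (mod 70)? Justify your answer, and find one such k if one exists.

Here gcd(16, 70) = 2, and both 13 and 69 leave remainder 1 mod 2, so the system is consistent.
Put k = 13 + 16t, so we need 16t ≡ 56 (mod 70), equivalently (divide by 2) 8t ≡ 28 (mod 35).
Note 8·22 = 176 ≡ 1 (mod 35) (as 176 − 1 = 5·35), so 8⁻¹ ≡ 22.
Multiplying by 22: t ≡ 22·28 = 616 ≡ 21 (mod 35).
Then k = 13 + 16·21 = 349.
Verify: 349 = 21·16 + 13 and 349 = 4·70 + 69. ✓

k = 349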